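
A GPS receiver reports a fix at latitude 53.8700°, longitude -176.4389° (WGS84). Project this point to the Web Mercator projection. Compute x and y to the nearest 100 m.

x -19641100 m, y 7145600 m

Web Mercator is spherical with R = a = 6378137 m.
x = R·λ = 6378137 × -3.079439734 = -19641088.504 m.
y = R·ln tan(π/4 + φ/2) = 6378137 × 1.120323096 = 7145574.193 m.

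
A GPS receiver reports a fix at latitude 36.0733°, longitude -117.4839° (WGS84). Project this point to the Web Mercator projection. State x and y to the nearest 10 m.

Web Mercator is spherical with R = a = 6378137 m.
x = R·λ = 6378137 × -2.050480873 = -13078247.924 m.
y = R·ln tan(π/4 + φ/2) = 6378137 × 0.675857548 = 4310712.032 m.

x -13078250 m, y 4310710 m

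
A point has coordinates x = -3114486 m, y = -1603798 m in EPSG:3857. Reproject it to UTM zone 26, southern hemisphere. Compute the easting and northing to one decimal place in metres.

Web Mercator inverse (R = 6378137 m) → φ = -14.25769578°, λ = -27.97790376°.
UTM 26S forward: E = 394509.620 m, N = 8423551.786 m.

E 394509.6 m, N 8423551.8 m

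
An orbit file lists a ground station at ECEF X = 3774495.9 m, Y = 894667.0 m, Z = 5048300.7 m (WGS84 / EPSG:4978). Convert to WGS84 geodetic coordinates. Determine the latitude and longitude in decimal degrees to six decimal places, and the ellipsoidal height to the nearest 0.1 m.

lat 52.647300°, lon 13.334699°, h 1854.9 m

λ = atan2(Y, X) = 13.33469926°; p = √(X²+Y²) = 3879078.3 m.
Bowring's method on WGS84 (a = 6378137 m, b = 6356752.314 m) gives φ = 52.64729977°, h = 1854.884 m.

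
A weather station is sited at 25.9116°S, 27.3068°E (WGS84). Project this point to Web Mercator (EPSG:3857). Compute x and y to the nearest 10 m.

x 3039780 m, y -2988140 m

Web Mercator is spherical with R = a = 6378137 m.
x = R·λ = 6378137 × 0.476593568 = 3039779.071 m.
y = R·ln tan(π/4 + φ/2) = 6378137 × -0.468496732 = -2988136.338 m.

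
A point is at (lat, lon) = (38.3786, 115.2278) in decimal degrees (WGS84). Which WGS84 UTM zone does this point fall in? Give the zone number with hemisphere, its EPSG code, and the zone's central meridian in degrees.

Zone 50N (EPSG:32650), central meridian 117°

UTM zone = ⌊(λ + 180)/6⌋ + 1; 115.2278° ∈ [114°, 120°) → zone 50.
Hemisphere: N (φ ≥ 0).
Central meridian λ₀ = 6×50 − 183 = 117°.
EPSG code: 32650.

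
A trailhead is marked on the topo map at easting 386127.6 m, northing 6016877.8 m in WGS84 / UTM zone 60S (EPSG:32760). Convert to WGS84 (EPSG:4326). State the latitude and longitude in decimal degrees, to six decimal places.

lat -35.985900°, lon 175.736800°

Zone 60S: λ₀ = 177°, k₀ = 0.9996, false easting 500000 m, false northing 10000000 m.
Meridian distance M = (N − FN)/k₀ = -3984716.1 m.
Inverse transverse Mercator on WGS84 gives φ = -35.98589991°, λ = 175.73679952°.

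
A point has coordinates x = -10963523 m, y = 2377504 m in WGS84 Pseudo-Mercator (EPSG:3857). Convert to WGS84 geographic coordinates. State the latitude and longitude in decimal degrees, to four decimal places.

R = 6378137 m. λ = x/R = -98.48700279°.
φ = 2·arctan(exp(y/R)) − 90° = 2·arctan(1.45173) − 90° = 20.87939897°.

lat 20.8794°, lon -98.4870°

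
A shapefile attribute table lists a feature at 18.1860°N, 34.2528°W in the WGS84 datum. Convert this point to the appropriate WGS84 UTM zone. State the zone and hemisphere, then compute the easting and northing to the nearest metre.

Zone 25N: E 367506 m, N 2011216 m

Longitude -34.2528° lies in the 6° band [-36°, -30°), giving zone 25; latitude is north of the equator, so 25N.
Zone 25 central meridian λ₀ = 6×25 − 183 = -33°; Δλ = -1.2528°.
Transverse Mercator on WGS84 with k₀ = 0.9996 gives E = 367506.489 m, N = 2011216.195 m.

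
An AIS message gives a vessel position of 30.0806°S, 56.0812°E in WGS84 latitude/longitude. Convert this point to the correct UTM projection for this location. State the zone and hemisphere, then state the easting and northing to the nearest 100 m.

Zone 40S: E 411500 m, N 6671900 m

Longitude 56.0812° lies in the 6° band [54°, 60°), giving zone 40; latitude is south of the equator, so 40S.
Zone 40 central meridian λ₀ = 6×40 − 183 = 57°; Δλ = -0.9188°.
Transverse Mercator on WGS84 with k₀ = 0.9996 gives E = 411453.662 m, N = 6671927.592 m.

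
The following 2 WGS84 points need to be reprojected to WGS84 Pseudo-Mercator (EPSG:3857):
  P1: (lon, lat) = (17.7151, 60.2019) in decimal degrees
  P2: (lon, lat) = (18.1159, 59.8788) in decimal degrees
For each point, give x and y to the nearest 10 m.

P1: x 1972040 m, y 8444830 m; P2: x 2016650 m, y 8372800 m

Web Mercator: x = R·λ, y = R·ln tan(π/4+φ/2), R = 6378137 m.
P1 (60.2019°, 17.7151°) → (1972035.911, 8444826.532) m.
P2 (59.8788°, 18.1159°) → (2016652.763, 8372803.338) m.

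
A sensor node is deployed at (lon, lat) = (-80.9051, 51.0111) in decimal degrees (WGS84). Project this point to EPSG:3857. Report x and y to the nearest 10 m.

x -9006310 m, y 6623260 m

Web Mercator is spherical with R = a = 6378137 m.
x = R·λ = 6378137 × -1.412060377 = -9006314.535 m.
y = R·ln tan(π/4 + φ/2) = 6378137 × 1.038431351 = 6623257.419 m.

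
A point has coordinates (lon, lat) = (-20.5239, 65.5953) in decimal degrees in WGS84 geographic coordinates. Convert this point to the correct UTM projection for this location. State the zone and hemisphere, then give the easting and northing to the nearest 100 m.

Longitude -20.5239° lies in the 6° band [-24°, -18°), giving zone 27; latitude is north of the equator, so 27N.
Zone 27 central meridian λ₀ = 6×27 − 183 = -21°; Δλ = +0.4761°.
Transverse Mercator on WGS84 with k₀ = 0.9996 gives E = 521950.256 m, N = 7274885.285 m.

Zone 27N: E 522000 m, N 7274900 m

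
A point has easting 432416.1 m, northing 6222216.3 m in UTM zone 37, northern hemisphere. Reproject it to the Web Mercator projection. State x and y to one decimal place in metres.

x 4220389.1 m, y 7586376.2 m

Unproject from UTM 37N (λ₀ = 39°) → φ = 56.14019973°, λ = 37.91240058°.
Web Mercator (R = 6378137 m): x = 4220389.128 m, y = 7586376.232 m.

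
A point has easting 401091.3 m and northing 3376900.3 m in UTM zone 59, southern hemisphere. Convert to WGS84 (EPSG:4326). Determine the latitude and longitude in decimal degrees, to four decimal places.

Zone 59S: λ₀ = 171°, k₀ = 0.9996, false easting 500000 m, false northing 10000000 m.
Meridian distance M = (N − FN)/k₀ = -6625750.0 m.
Inverse transverse Mercator on WGS84 gives φ = -59.73400022°, λ = 169.24070016°.

lat -59.7340°, lon 169.2407°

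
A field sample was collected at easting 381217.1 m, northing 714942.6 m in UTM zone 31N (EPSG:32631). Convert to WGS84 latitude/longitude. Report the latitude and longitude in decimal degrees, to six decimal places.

Zone 31N: λ₀ = 3°, k₀ = 0.9996, false easting 500000 m.
Meridian distance M = (N − FN)/k₀ = 715228.7 m.
Inverse transverse Mercator on WGS84 gives φ = 6.46690017°, λ = 1.92579971°.

lat 6.466900°, lon 1.925800°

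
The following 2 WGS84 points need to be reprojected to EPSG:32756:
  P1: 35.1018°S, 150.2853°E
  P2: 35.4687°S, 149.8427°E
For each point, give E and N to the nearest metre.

UTM zone 56S: λ₀ = 153°, k₀ = 0.9996.
P1 (-35.1018°, 150.2853°) → (252554.712, 6112295.267) m.
P2 (-35.4687°, 149.8427°) → (213495.897, 6070394.625) m.

P1: E 252555 m, N 6112295 m; P2: E 213496 m, N 6070395 m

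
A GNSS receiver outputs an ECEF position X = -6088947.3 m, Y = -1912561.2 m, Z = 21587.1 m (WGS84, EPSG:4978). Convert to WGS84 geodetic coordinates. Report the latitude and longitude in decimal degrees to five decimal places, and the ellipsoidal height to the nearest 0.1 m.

λ = atan2(Y, X) = -162.56230045°; p = √(X²+Y²) = 6382254.3 m.
Bowring's method on WGS84 (a = 6378137 m, b = 6356752.314 m) gives φ = 0.19509959°, h = 4154.023 m.

lat 0.19510°, lon -162.56230°, h 4154.0 m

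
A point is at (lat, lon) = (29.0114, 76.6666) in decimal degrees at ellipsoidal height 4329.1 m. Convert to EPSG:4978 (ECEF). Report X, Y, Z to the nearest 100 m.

WGS84: a = 6378137 m, e² = 0.006694380; N(φ) = a/√(1−e²sin²φ) = 6383164.379 m.
X = (N+h)·cosφ·cosλ = 1288229.212 m; Y = (N+h)·cosφ·sinλ = 5435438.259 m; Z = (N(1−e²)+h)·sinφ = 3077105.789 m.

X 1288200 m, Y 5435400 m, Z 3077100 m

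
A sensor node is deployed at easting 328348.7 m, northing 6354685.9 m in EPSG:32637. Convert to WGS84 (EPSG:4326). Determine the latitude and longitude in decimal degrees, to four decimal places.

lat 57.3028°, lon 36.1507°

Zone 37N: λ₀ = 39°, k₀ = 0.9996, false easting 500000 m.
Meridian distance M = (N − FN)/k₀ = 6357228.8 m.
Inverse transverse Mercator on WGS84 gives φ = 57.30279957°, λ = 36.15069929°.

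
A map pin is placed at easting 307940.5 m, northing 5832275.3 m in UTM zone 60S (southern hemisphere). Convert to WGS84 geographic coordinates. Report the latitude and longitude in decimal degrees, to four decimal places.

lat -37.6366°, lon 174.8233°

Zone 60S: λ₀ = 177°, k₀ = 0.9996, false easting 500000 m, false northing 10000000 m.
Meridian distance M = (N − FN)/k₀ = -4169392.5 m.
Inverse transverse Mercator on WGS84 gives φ = -37.63660013°, λ = 174.82329997°.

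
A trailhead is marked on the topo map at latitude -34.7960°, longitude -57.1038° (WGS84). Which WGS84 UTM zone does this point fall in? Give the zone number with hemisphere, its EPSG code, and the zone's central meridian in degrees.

Zone 21S (EPSG:32721), central meridian -57°

UTM zone = ⌊(λ + 180)/6⌋ + 1; -57.1038° ∈ [-60°, -54°) → zone 21.
Hemisphere: S (φ < 0).
Central meridian λ₀ = 6×21 − 183 = -57°.
EPSG code: 32721.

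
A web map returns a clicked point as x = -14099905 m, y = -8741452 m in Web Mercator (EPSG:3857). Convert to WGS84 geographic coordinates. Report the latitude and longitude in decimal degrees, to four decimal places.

lat -61.4996°, lon -126.6616°

R = 6378137 m. λ = x/R = -126.66160166°.
φ = 2·arctan(exp(y/R)) − 90° = 2·arctan(0.25397) − 90° = -61.49959949°.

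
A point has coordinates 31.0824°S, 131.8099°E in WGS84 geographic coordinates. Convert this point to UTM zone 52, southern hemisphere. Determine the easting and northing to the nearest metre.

Zone 52 central meridian λ₀ = 6×52 − 183 = 129°; Δλ = +2.8099°.
Transverse Mercator on WGS84 with k₀ = 0.9996 gives E = 768069.691 m, N = 6557870.703 m.

E 768070 m, N 6557871 m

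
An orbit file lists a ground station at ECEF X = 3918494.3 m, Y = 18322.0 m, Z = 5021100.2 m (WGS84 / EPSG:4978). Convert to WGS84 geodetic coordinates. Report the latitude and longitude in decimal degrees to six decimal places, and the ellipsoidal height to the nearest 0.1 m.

lat 52.217400°, lon 0.267900°, h 4352.8 m

λ = atan2(Y, X) = 0.26790025°; p = √(X²+Y²) = 3918537.1 m.
Bowring's method on WGS84 (a = 6378137 m, b = 6356752.314 m) gives φ = 52.21740001°, h = 4352.829 m.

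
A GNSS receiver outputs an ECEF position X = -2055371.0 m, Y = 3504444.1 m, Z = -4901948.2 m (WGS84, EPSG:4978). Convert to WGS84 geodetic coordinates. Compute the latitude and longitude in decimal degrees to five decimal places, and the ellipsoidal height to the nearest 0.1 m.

λ = atan2(Y, X) = 120.39179983°; p = √(X²+Y²) = 4062718.1 m.
Bowring's method on WGS84 (a = 6378137 m, b = 6356752.314 m) gives φ = -50.53710025°, h = 1258.460 m.

lat -50.53710°, lon 120.39180°, h 1258.5 m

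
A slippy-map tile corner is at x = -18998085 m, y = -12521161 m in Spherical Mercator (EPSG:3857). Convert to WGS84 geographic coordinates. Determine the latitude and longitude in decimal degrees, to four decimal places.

R = 6378137 m. λ = x/R = -170.66270125°.
φ = 2·arctan(exp(y/R)) − 90° = 2·arctan(0.14042) − 90° = -74.01389933°.

lat -74.0139°, lon -170.6627°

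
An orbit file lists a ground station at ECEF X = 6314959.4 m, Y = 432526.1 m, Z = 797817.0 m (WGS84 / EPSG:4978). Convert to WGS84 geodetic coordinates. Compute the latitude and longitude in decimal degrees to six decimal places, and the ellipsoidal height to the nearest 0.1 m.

λ = atan2(Y, X) = 3.91820041°; p = √(X²+Y²) = 6329754.4 m.
Bowring's method on WGS84 (a = 6378137 m, b = 6356752.314 m) gives φ = 7.23170017°, h = 2034.738 m.

lat 7.231700°, lon 3.918200°, h 2034.7 m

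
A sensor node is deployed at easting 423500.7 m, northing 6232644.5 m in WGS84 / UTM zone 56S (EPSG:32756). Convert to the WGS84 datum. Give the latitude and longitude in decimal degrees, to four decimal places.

Zone 56S: λ₀ = 153°, k₀ = 0.9996, false easting 500000 m, false northing 10000000 m.
Meridian distance M = (N − FN)/k₀ = -3768863.0 m.
Inverse transverse Mercator on WGS84 gives φ = -34.04410019°, λ = 152.17120013°.

lat -34.0441°, lon 152.1712°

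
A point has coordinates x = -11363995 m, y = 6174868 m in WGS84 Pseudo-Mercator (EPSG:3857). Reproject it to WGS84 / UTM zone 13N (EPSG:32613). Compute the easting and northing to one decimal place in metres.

Web Mercator inverse (R = 6378137 m) → φ = 48.40720149°, λ = -102.08450397°.
UTM 13N forward: E = 715754.9499 m, N = 5365667.646 m.

E 715754.9 m, N 5365667.6 m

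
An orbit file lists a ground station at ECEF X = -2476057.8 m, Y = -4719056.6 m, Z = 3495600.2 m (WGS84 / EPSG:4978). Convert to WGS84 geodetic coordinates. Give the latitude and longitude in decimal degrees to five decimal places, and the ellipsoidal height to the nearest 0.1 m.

lat 33.43890°, lon -117.68570°, h 1667.7 m

λ = atan2(Y, X) = -117.68569937°; p = √(X²+Y²) = 5329198.6 m.
Bowring's method on WGS84 (a = 6378137 m, b = 6356752.314 m) gives φ = 33.43889982°, h = 1667.693 m.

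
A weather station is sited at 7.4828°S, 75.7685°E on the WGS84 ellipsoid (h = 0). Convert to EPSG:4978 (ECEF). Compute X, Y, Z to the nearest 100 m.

WGS84: a = 6378137 m, e² = 0.006694380; N(φ) = a/√(1−e²sin²φ) = 6378499.096 m.
X = (N+h)·cosφ·cosλ = 1554738.444 m; Y = (N+h)·cosφ·sinλ = 6130092.862 m; Z = (N(1−e²)+h)·sinφ = -825101.967 m.

X 1554700 m, Y 6130100 m, Z -825100 m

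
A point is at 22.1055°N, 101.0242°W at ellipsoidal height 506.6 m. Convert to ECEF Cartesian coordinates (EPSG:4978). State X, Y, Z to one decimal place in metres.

WGS84: a = 6378137 m, e² = 0.006694380; N(φ) = a/√(1−e²sin²φ) = 6381162.395 m.
X = (N+h)·cosφ·cosλ = -1130622.569 m; Y = (N+h)·cosφ·sinλ = -5803460.975 m; Z = (N(1−e²)+h)·sinφ = 2385430.973 m.

X -1130622.6 m, Y -5803461.0 m, Z 2385431.0 m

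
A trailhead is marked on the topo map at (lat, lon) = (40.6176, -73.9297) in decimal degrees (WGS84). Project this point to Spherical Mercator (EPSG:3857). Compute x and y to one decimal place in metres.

Web Mercator is spherical with R = a = 6378137 m.
x = R·λ = 6378137 × -1.290316680 = -8229816.558 m.
y = R·ln tan(π/4 + φ/2) = 6378137 × 0.777045135 = 4956100.326 m.

x -8229816.6 m, y 4956100.3 m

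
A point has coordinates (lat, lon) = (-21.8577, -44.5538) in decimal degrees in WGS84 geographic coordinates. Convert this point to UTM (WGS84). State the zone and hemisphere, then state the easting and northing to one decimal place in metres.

Longitude -44.5538° lies in the 6° band [-48°, -42°), giving zone 23; latitude is south of the equator, so 23S.
Zone 23 central meridian λ₀ = 6×23 − 183 = -45°; Δλ = +0.4462°.
Transverse Mercator on WGS84 with k₀ = 0.9996 gives E = 546103.288 m, N = 7582856.685 m.

Zone 23S: E 546103.3 m, N 7582856.7 m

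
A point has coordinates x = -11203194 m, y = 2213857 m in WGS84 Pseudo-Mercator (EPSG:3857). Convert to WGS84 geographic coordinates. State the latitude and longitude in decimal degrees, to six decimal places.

lat 19.499702°, lon -100.640004°

R = 6378137 m. λ = x/R = -100.64000401°.
φ = 2·arctan(exp(y/R)) − 90° = 2·arctan(1.41496) − 90° = 19.49970208°.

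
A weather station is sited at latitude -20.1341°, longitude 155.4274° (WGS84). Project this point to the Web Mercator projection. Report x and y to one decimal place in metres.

Web Mercator is spherical with R = a = 6378137 m.
x = R·λ = 6378137 × 2.712719878 = 17302099.023 m.
y = R·ln tan(π/4 + φ/2) = 6378137 × -0.358870262 = -2288923.698 m.

x 17302099.0 m, y -2288923.7 m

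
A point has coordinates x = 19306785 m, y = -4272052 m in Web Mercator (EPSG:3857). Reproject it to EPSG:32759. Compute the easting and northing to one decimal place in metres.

E 720128.8 m, N 6036372.9 m

Web Mercator inverse (R = 6378137 m) → φ = -35.79209831°, λ = 173.43580053°.
UTM 59S forward: E = 720128.803 m, N = 6036372.944 m.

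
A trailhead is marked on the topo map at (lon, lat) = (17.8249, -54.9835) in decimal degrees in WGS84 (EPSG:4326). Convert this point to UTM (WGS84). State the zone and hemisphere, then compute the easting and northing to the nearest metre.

Longitude 17.8249° lies in the 6° band [12°, 18°), giving zone 33; latitude is south of the equator, so 33S.
Zone 33 central meridian λ₀ = 6×33 − 183 = 15°; Δλ = +2.8249°.
Transverse Mercator on WGS84 with k₀ = 0.9996 gives E = 680753.869 m, N = 3903394.104 m.

Zone 33S: E 680754 m, N 3903394 m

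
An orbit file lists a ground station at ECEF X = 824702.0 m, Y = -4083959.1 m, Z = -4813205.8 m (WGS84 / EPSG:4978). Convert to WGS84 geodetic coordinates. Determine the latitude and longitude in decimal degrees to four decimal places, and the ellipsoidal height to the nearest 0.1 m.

λ = atan2(Y, X) = -78.58340005°; p = √(X²+Y²) = 4166396.0 m.
Bowring's method on WGS84 (a = 6378137 m, b = 6356752.314 m) gives φ = -49.31029972°, h = 102.291 m.

lat -49.3103°, lon -78.5834°, h 102.3 m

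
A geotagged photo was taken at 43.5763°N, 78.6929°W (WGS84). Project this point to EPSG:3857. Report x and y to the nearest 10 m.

x -8760050 m, y 5400110 m

Web Mercator is spherical with R = a = 6378137 m.
x = R·λ = 6378137 × -1.373450203 = -8760053.557 m.
y = R·ln tan(π/4 + φ/2) = 6378137 × 0.846658837 = 5400106.052 m.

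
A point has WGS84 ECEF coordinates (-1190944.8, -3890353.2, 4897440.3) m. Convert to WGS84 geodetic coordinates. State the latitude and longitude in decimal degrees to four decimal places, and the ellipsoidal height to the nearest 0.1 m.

λ = atan2(Y, X) = -107.02079965°; p = √(X²+Y²) = 4068562.1 m.
Bowring's method on WGS84 (a = 6378137 m, b = 6356752.314 m) gives φ = 50.47079990°, h = 1496.782 m.

lat 50.4708°, lon -107.0208°, h 1496.8 m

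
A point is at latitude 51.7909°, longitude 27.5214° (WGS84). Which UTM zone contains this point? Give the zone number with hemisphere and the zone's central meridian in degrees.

UTM zone = ⌊(λ + 180)/6⌋ + 1; 27.5214° ∈ [24°, 30°) → zone 35.
Hemisphere: N (φ ≥ 0).
Central meridian λ₀ = 6×35 − 183 = 27°.

Zone 35N, central meridian 27°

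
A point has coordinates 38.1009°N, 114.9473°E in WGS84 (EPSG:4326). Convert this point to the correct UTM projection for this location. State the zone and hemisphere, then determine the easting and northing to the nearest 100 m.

Longitude 114.9473° lies in the 6° band [114°, 120°), giving zone 50; latitude is north of the equator, so 50N.
Zone 50 central meridian λ₀ = 6×50 − 183 = 117°; Δλ = -2.0527°.
Transverse Mercator on WGS84 with k₀ = 0.9996 gives E = 320016.357 m, N = 4219000.075 m.

Zone 50N: E 320000 m, N 4219000 m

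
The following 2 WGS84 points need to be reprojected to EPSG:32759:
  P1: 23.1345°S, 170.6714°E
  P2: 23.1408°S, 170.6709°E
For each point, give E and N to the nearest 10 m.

UTM zone 59S: λ₀ = 171°, k₀ = 0.9996.
P1 (-23.1345°, 170.6714°) → (466357.899, 7441553.096) m.
P2 (-23.1408°, 170.6709°) → (466308.283, 7440855.552) m.

P1: E 466360 m, N 7441550 m; P2: E 466310 m, N 7440860 m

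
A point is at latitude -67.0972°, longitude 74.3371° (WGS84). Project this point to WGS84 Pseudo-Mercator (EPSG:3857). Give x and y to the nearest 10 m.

x 8275170 m, y -10183810 m

Web Mercator is spherical with R = a = 6378137 m.
x = R·λ = 6378137 × 1.297427151 = 8275168.119 m.
y = R·ln tan(π/4 + φ/2) = 6378137 × -1.596674162 = -10183806.549 m.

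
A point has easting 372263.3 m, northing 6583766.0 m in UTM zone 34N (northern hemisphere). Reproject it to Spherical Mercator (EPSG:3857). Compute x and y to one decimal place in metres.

Unproject from UTM 34N (λ₀ = 21°) → φ = 59.37320010°, λ = 18.75200002°.
Web Mercator (R = 6378137 m): x = 2087463.094 m, y = 8261490.721 m.

x 2087463.1 m, y 8261490.7 m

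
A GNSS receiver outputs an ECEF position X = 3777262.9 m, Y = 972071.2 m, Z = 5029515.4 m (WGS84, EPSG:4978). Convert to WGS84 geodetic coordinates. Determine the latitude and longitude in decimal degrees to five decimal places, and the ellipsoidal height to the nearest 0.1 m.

lat 52.39300°, lon 14.43180°, h -116.3 m

λ = atan2(Y, X) = 14.43179951°; p = √(X²+Y²) = 3900338.1 m.
Bowring's method on WGS84 (a = 6378137 m, b = 6356752.314 m) gives φ = 52.39299974°, h = -116.288 m.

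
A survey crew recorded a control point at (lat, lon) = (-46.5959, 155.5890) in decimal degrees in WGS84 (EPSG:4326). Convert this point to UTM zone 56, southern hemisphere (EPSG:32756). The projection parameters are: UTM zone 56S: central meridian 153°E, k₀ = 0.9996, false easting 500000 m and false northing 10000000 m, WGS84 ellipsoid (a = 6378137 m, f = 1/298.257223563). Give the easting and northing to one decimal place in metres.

E 698305.6 m, N 4836484.3 m

Zone 56 central meridian λ₀ = 6×56 − 183 = 153°; Δλ = +2.5890°.
Transverse Mercator on WGS84 with k₀ = 0.9996 gives E = 698305.624 m, N = 4836484.274 m.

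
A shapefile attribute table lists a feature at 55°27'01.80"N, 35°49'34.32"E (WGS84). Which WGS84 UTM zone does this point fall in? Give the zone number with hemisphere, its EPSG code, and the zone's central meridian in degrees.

Zone 36N (EPSG:32636), central meridian 33°

UTM zone = ⌊(λ + 180)/6⌋ + 1; 35.8262° ∈ [30°, 36°) → zone 36.
Hemisphere: N (φ ≥ 0).
Central meridian λ₀ = 6×36 − 183 = 33°.
EPSG code: 32636.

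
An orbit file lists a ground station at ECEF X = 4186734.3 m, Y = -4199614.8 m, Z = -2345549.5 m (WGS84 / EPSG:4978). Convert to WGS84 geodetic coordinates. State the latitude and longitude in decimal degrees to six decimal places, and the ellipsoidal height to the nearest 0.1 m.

lat -21.712500°, lon -45.088000°, h 1845.6 m

λ = atan2(Y, X) = -45.08799988°; p = √(X²+Y²) = 5930051.3 m.
Bowring's method on WGS84 (a = 6378137 m, b = 6356752.314 m) gives φ = -21.71249954°, h = 1845.622 m.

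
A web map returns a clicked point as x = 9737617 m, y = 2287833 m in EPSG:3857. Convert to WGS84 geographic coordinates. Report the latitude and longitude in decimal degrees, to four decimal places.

lat 20.1249°, lon 87.4745°

R = 6378137 m. λ = x/R = 87.47450182°.
φ = 2·arctan(exp(y/R)) − 90° = 2·arctan(1.43147) − 90° = 20.12490058°.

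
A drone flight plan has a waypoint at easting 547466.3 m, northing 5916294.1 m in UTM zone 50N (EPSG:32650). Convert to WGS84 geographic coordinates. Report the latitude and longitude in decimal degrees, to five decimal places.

lat 53.39360°, lon 117.71380°

Zone 50N: λ₀ = 117°, k₀ = 0.9996, false easting 500000 m.
Meridian distance M = (N − FN)/k₀ = 5918661.6 m.
Inverse transverse Mercator on WGS84 gives φ = 53.39360005°, λ = 117.71380070°.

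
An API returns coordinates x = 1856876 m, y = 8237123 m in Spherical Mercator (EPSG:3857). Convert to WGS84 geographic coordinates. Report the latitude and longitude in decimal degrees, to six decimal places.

R = 6378137 m. λ = x/R = 16.68060092°.
φ = 2·arctan(exp(y/R)) − 90° = 2·arctan(3.63810) − 90° = 59.26149991°.

lat 59.261500°, lon 16.680601°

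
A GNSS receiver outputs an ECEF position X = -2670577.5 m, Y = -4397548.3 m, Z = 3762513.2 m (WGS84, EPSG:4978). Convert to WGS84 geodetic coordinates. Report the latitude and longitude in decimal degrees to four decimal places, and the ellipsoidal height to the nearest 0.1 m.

λ = atan2(Y, X) = -121.26979981°; p = √(X²+Y²) = 5144940.7 m.
Bowring's method on WGS84 (a = 6378137 m, b = 6356752.314 m) gives φ = 36.36159980°, h = 3264.056 m.

lat 36.3616°, lon -121.2698°, h 3264.1 m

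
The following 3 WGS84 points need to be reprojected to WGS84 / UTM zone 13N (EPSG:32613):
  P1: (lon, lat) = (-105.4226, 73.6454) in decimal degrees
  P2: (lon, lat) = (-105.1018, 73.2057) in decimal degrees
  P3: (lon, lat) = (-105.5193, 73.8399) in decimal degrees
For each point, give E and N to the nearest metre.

P1: E 486718 m, N 8172525 m; P2: E 496717 m, N 8123429 m; P3: E 483867 m, N 8194247 m

UTM zone 13N: λ₀ = -105°, k₀ = 0.9996.
P1 (73.6454°, -105.4226°) → (486717.804, 8172525.301) m.
P2 (73.2057°, -105.1018°) → (496716.901, 8123429.252) m.
P3 (73.8399°, -105.5193°) → (483867.414, 8194247.115) m.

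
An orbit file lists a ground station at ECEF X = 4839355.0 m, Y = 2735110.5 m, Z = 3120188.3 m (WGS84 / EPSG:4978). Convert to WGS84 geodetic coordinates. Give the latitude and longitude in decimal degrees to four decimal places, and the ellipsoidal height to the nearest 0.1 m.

λ = atan2(Y, X) = 29.47429979°; p = √(X²+Y²) = 5558793.6 m.
Bowring's method on WGS84 (a = 6378137 m, b = 6356752.314 m) gives φ = 29.47030022°, h = 1624.544 m.

lat 29.4703°, lon 29.4743°, h 1624.5 m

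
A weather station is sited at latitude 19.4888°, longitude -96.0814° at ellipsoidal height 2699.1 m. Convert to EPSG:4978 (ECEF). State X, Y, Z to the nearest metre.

X -637501 m, Y -5983634 m, Z 2115334 m

WGS84: a = 6378137 m, e² = 0.006694380; N(φ) = a/√(1−e²sin²φ) = 6380514.540 m.
X = (N+h)·cosφ·cosλ = -637501.441 m; Y = (N+h)·cosφ·sinλ = -5983634.279 m; Z = (N(1−e²)+h)·sinφ = 2115334.038 m.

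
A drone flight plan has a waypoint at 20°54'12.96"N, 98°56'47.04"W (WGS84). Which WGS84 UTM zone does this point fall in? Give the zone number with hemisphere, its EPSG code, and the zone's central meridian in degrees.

Zone 14N (EPSG:32614), central meridian -99°

UTM zone = ⌊(λ + 180)/6⌋ + 1; -98.9464° ∈ [-102°, -96°) → zone 14.
Hemisphere: N (φ ≥ 0).
Central meridian λ₀ = 6×14 − 183 = -99°.
EPSG code: 32614.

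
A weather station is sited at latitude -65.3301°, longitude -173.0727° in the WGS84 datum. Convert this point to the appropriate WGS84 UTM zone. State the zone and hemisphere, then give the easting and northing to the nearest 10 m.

Zone 2S: E 403480 m, N 2753170 m

Longitude -173.0727° lies in the 6° band [-174°, -168°), giving zone 2; latitude is south of the equator, so 2S.
Zone 2 central meridian λ₀ = 6×2 − 183 = -171°; Δλ = -2.0727°.
Transverse Mercator on WGS84 with k₀ = 0.9996 gives E = 403479.913 m, N = 2753168.896 m.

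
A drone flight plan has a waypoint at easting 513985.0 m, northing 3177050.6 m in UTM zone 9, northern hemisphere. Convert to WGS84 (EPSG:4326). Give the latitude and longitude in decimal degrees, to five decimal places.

Zone 9N: λ₀ = -129°, k₀ = 0.9996, false easting 500000 m.
Meridian distance M = (N − FN)/k₀ = 3178321.9 m.
Inverse transverse Mercator on WGS84 gives φ = 28.72069991°, λ = -128.85680007°.

lat 28.72070°, lon -128.85680°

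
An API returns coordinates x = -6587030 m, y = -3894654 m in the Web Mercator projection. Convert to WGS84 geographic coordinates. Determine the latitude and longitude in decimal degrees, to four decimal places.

lat -32.9951°, lon -59.1723°

R = 6378137 m. λ = x/R = -59.17229726°.
φ = 2·arctan(exp(y/R)) − 90° = 2·arctan(0.54301) − 90° = -32.99510310°.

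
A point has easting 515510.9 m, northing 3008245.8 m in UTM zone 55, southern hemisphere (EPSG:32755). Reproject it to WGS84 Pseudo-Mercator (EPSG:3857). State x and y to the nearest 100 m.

Unproject from UTM 55S (λ₀ = 147°) → φ = -63.05500002°, λ = 147.30679968°.
Web Mercator (R = 6378137 m): x = 16398117.931 m, y = -9113749.757 m.

x 16398100 m, y -9113700 m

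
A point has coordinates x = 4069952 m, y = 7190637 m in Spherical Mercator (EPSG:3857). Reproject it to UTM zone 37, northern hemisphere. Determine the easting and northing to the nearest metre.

E 340554 m, N 5998288 m

Web Mercator inverse (R = 6378137 m) → φ = 54.10800109°, λ = 36.56100087°.
UTM 37N forward: E = 340553.861 m, N = 5998288.041 m.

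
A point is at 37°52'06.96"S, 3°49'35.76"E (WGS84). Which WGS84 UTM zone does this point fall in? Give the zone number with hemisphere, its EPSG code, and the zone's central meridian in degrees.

UTM zone = ⌊(λ + 180)/6⌋ + 1; 3.8266° ∈ [0°, 6°) → zone 31.
Hemisphere: S (φ < 0).
Central meridian λ₀ = 6×31 − 183 = 3°.
EPSG code: 32731.

Zone 31S (EPSG:32731), central meridian 3°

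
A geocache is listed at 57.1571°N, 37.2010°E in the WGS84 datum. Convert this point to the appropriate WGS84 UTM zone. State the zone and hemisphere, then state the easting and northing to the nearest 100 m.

Longitude 37.2010° lies in the 6° band [36°, 42°), giving zone 37; latitude is north of the equator, so 37N.
Zone 37 central meridian λ₀ = 6×37 − 183 = 39°; Δλ = -1.7990°.
Transverse Mercator on WGS84 with k₀ = 0.9996 gives E = 391182.842 m, N = 6336309.253 m.

Zone 37N: E 391200 m, N 6336300 m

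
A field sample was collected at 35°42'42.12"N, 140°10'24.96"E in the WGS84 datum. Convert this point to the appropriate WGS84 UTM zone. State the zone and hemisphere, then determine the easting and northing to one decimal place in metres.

Zone 54N: E 425247.6 m, N 3952287.2 m

Longitude 140.1736° lies in the 6° band [138°, 144°), giving zone 54; latitude is north of the equator, so 54N.
Zone 54 central meridian λ₀ = 6×54 − 183 = 141°; Δλ = -0.8264°.
Transverse Mercator on WGS84 with k₀ = 0.9996 gives E = 425247.552 m, N = 3952287.223 m.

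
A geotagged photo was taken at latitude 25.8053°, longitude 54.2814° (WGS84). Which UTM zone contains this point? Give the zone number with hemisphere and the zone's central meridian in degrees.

Zone 40N, central meridian 57°

UTM zone = ⌊(λ + 180)/6⌋ + 1; 54.2814° ∈ [54°, 60°) → zone 40.
Hemisphere: N (φ ≥ 0).
Central meridian λ₀ = 6×40 − 183 = 57°.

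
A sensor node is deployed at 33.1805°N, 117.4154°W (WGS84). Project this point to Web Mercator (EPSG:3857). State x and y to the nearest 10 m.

Web Mercator is spherical with R = a = 6378137 m.
x = R·λ = 6378137 × -2.049285323 = -13070622.539 m.
y = R·ln tan(π/4 + φ/2) = 6378137 × 0.614487726 = 3919286.900 m.

x -13070620 m, y 3919290 m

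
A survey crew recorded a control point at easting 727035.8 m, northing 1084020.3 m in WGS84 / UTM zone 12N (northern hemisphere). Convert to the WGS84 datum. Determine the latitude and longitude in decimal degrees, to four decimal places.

lat 9.8002°, lon -108.9301°

Zone 12N: λ₀ = -111°, k₀ = 0.9996, false easting 500000 m.
Meridian distance M = (N − FN)/k₀ = 1084454.1 m.
Inverse transverse Mercator on WGS84 gives φ = 9.80019997°, λ = -108.93009995°.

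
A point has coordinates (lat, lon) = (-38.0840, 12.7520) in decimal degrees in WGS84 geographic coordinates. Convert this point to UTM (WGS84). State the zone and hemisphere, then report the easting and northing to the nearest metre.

Zone 33S: E 302845 m, N 5782479 m

Longitude 12.7520° lies in the 6° band [12°, 18°), giving zone 33; latitude is south of the equator, so 33S.
Zone 33 central meridian λ₀ = 6×33 − 183 = 15°; Δλ = -2.2480°.
Transverse Mercator on WGS84 with k₀ = 0.9996 gives E = 302844.733 m, N = 5782478.592 m.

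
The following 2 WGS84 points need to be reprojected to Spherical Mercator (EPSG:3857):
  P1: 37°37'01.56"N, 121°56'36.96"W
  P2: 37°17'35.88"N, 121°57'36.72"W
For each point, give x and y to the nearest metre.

Web Mercator: x = R·λ, y = R·ln tan(π/4+φ/2), R = 6378137 m.
P1 (37.6171°, -121.9436°) → (-13574699.457, 4525475.206) m.
P2 (37.2933°, -121.9602°) → (-13576547.361, 4480068.259) m.

P1: x -13574699 m, y 4525475 m; P2: x -13576547 m, y 4480068 m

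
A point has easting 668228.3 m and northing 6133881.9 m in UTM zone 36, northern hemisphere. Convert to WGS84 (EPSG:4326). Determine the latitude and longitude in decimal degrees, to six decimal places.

lat 55.322500°, lon 35.651500°

Zone 36N: λ₀ = 33°, k₀ = 0.9996, false easting 500000 m.
Meridian distance M = (N − FN)/k₀ = 6136336.4 m.
Inverse transverse Mercator on WGS84 gives φ = 55.32249969°, λ = 35.65150044°.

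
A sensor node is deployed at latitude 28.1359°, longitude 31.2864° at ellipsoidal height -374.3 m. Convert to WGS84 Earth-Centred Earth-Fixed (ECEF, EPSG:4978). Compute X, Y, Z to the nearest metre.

WGS84: a = 6378137 m, e² = 0.006694380; N(φ) = a/√(1−e²sin²φ) = 6382889.714 m.
X = (N+h)·cosφ·cosλ = 4809847.618 m; Y = (N+h)·cosφ·sinλ = 2922869.673 m; Z = (N(1−e²)+h)·sinφ = 2989618.016 m.

X 4809848 m, Y 2922870 m, Z 2989618 m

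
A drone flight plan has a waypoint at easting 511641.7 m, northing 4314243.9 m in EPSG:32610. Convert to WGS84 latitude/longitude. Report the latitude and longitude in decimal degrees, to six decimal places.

Zone 10N: λ₀ = -123°, k₀ = 0.9996, false easting 500000 m.
Meridian distance M = (N − FN)/k₀ = 4315970.3 m.
Inverse transverse Mercator on WGS84 gives φ = 38.97709965°, λ = -122.86559982°.

lat 38.977100°, lon -122.865600°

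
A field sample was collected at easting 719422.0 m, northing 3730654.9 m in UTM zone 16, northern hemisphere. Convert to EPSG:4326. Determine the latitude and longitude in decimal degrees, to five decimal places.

lat 33.69320°, lon -84.63270°

Zone 16N: λ₀ = -87°, k₀ = 0.9996, false easting 500000 m.
Meridian distance M = (N − FN)/k₀ = 3732147.8 m.
Inverse transverse Mercator on WGS84 gives φ = 33.69319959°, λ = -84.63270027°.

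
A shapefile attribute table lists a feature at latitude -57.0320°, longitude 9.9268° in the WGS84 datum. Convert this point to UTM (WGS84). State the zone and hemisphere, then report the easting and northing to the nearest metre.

Longitude 9.9268° lies in the 6° band [6°, 12°), giving zone 32; latitude is south of the equator, so 32S.
Zone 32 central meridian λ₀ = 6×32 − 183 = 9°; Δλ = +0.9268°.
Transverse Mercator on WGS84 with k₀ = 0.9996 gives E = 556251.800 m, N = 3678670.269 m.

Zone 32S: E 556252 m, N 3678670 m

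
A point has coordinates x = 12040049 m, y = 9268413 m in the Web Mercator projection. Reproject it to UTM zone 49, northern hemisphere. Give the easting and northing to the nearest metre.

Web Mercator inverse (R = 6378137 m) → φ = 63.67780113°, λ = 108.15760038°.
UTM 49N forward: E = 359408.424 m, N = 7064238.092 m.

E 359408 m, N 7064238 m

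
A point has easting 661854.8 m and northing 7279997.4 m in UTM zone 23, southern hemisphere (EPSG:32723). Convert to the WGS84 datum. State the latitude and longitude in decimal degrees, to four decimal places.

Zone 23S: λ₀ = -45°, k₀ = 0.9996, false easting 500000 m, false northing 10000000 m.
Meridian distance M = (N − FN)/k₀ = -2721091.0 m.
Inverse transverse Mercator on WGS84 gives φ = -24.58559978°, λ = -43.40150006°.

lat -24.5856°, lon -43.4015°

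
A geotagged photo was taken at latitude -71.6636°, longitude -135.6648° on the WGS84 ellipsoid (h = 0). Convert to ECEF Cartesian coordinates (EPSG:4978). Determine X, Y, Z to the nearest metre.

X -1439548 m, Y -1406524 m, Z -6031982 m

WGS84: a = 6378137 m, e² = 0.006694380; N(φ) = a/√(1−e²sin²φ) = 6397460.395 m.
X = (N+h)·cosφ·cosλ = -1439548.415 m; Y = (N+h)·cosφ·sinλ = -1406524.100 m; Z = (N(1−e²)+h)·sinφ = -6031981.981 m.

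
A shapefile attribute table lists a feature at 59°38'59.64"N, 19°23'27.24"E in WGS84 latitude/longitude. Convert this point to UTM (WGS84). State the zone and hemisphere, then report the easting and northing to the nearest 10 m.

Zone 34N: E 409310 m, N 6613520 m

Longitude 19.3909° lies in the 6° band [18°, 24°), giving zone 34; latitude is north of the equator, so 34N.
Zone 34 central meridian λ₀ = 6×34 − 183 = 21°; Δλ = -1.6091°.
Transverse Mercator on WGS84 with k₀ = 0.9996 gives E = 409307.374 m, N = 6613521.484 m.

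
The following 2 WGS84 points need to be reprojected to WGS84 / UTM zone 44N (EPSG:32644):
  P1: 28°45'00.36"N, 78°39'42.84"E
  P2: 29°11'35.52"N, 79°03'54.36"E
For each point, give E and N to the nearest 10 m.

UTM zone 44N: λ₀ = 81°, k₀ = 0.9996.
P1 (28.7501°, 78.6619°) → (271689.340, 3182540.794) m.
P2 (29.1932°, 79.0651°) → (311873.505, 3230940.587) m.

P1: E 271690 m, N 3182540 m; P2: E 311870 m, N 3230940 m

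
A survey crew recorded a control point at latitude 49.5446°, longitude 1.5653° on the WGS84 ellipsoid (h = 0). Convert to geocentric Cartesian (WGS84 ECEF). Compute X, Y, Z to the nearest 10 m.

WGS84: a = 6378137 m, e² = 0.006694380; N(φ) = a/√(1−e²sin²φ) = 6390533.725 m.
X = (N+h)·cosφ·cosλ = 4144988.446 m; Y = (N+h)·cosφ·sinλ = 113267.768 m; Z = (N(1−e²)+h)·sinφ = 4830076.887 m.

X 4144990 m, Y 113270 m, Z 4830080 m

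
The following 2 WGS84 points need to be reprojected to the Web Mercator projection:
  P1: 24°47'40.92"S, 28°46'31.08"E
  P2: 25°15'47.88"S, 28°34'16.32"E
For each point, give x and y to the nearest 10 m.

P1: x 3203250 m, y -2850550 m; P2: x 3180530 m, y -2908120 m

Web Mercator: x = R·λ, y = R·ln tan(π/4+φ/2), R = 6378137 m.
P1 (-24.7947°, 28.7753°) → (3203251.743, -2850549.134) m.
P2 (-25.2633°, 28.5712°) → (3180531.435, -2908119.912) m.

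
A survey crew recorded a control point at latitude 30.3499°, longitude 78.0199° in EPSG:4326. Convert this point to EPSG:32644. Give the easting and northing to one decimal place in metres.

E 213526.2 m, N 3361324.7 m

Zone 44 central meridian λ₀ = 6×44 − 183 = 81°; Δλ = -2.9801°.
Transverse Mercator on WGS84 with k₀ = 0.9996 gives E = 213526.244 m, N = 3361324.667 m.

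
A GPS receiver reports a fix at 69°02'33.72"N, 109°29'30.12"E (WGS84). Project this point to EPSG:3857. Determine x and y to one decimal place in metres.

x 12188560.3 m, y 10764063.3 m

Web Mercator is spherical with R = a = 6378137 m.
x = R·λ = 6378137 × 1.910990669 = 12188560.290 m.
y = R·ln tan(π/4 + φ/2) = 6378137 × 1.687650060 = 10764063.288 m.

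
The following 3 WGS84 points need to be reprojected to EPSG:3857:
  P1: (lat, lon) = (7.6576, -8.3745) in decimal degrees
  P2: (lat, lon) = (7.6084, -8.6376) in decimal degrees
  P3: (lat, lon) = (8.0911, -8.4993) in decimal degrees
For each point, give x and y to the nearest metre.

Web Mercator: x = R·λ, y = R·ln tan(π/4+φ/2), R = 6378137 m.
P1 (7.6576°, -8.3745°) → (-932245.076, 854989.297) m.
P2 (7.6084°, -8.6376°) → (-961533.234, 849463.414) m.
P3 (8.0911°, -8.4993°) → (-946137.748, 903705.769) m.

P1: x -932245 m, y 854989 m; P2: x -961533 m, y 849463 m; P3: x -946138 m, y 903706 m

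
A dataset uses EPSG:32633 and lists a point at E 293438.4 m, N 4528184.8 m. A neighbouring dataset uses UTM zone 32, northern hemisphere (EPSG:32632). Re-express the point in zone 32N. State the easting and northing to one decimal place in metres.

UTM 33N → geographic: φ = 40.87870003°, λ = 12.54849978°.
UTM 32N (λ₀ = 9°) forward: E = 799008.442 m, N = 4531355.745 m.

E 799008.4 m, N 4531355.7 m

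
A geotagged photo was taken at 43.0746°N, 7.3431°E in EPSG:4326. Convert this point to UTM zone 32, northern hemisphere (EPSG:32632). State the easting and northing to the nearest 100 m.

E 365100 m, N 4770400 m

Zone 32 central meridian λ₀ = 6×32 − 183 = 9°; Δλ = -1.6569°.
Transverse Mercator on WGS84 with k₀ = 0.9996 gives E = 365111.015 m, N = 4770431.261 m.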